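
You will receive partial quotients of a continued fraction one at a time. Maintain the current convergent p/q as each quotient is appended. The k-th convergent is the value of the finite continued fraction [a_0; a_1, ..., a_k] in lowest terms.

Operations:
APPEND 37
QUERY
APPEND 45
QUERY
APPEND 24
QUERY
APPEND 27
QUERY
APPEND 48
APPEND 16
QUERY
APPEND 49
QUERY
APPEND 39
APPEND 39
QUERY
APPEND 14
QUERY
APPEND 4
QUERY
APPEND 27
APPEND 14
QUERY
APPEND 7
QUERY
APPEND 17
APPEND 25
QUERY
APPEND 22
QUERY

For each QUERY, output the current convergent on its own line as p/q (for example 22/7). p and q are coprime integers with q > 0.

APPEND 37: p_0 = 37·1 + 0 = 37, q_0 = 37·0 + 1 = 1 → 37/1
APPEND 45: p_1 = 45·37 + 1 = 1666, q_1 = 45·1 + 0 = 45 → 1666/45
APPEND 24: p_2 = 24·1666 + 37 = 40021, q_2 = 24·45 + 1 = 1081 → 40021/1081
APPEND 27: p_3 = 27·40021 + 1666 = 1082233, q_3 = 27·1081 + 45 = 29232 → 1082233/29232
APPEND 48: p_4 = 48·1082233 + 40021 = 51987205, q_4 = 48·29232 + 1081 = 1404217 → 51987205/1404217
APPEND 16: p_5 = 16·51987205 + 1082233 = 832877513, q_5 = 16·1404217 + 29232 = 22496704 → 832877513/22496704
APPEND 49: p_6 = 49·832877513 + 51987205 = 40862985342, q_6 = 49·22496704 + 1404217 = 1103742713 → 40862985342/1103742713
APPEND 39: p_7 = 39·40862985342 + 832877513 = 1594489305851, q_7 = 39·1103742713 + 22496704 = 43068462511 → 1594489305851/43068462511
APPEND 39: p_8 = 39·1594489305851 + 40862985342 = 62225945913531, q_8 = 39·43068462511 + 1103742713 = 1680773780642 → 62225945913531/1680773780642
APPEND 14: p_9 = 14·62225945913531 + 1594489305851 = 872757732095285, q_9 = 14·1680773780642 + 43068462511 = 23573901391499 → 872757732095285/23573901391499
APPEND 4: p_10 = 4·872757732095285 + 62225945913531 = 3553256874294671, q_10 = 4·23573901391499 + 1680773780642 = 95976379346638 → 3553256874294671/95976379346638
APPEND 27: p_11 = 27·3553256874294671 + 872757732095285 = 96810693338051402, q_11 = 27·95976379346638 + 23573901391499 = 2614936143750725 → 96810693338051402/2614936143750725
APPEND 14: p_12 = 14·96810693338051402 + 3553256874294671 = 1358902963607014299, q_12 = 14·2614936143750725 + 95976379346638 = 36705082391856788 → 1358902963607014299/36705082391856788
APPEND 7: p_13 = 7·1358902963607014299 + 96810693338051402 = 9609131438587151495, q_13 = 7·36705082391856788 + 2614936143750725 = 259550512886748241 → 9609131438587151495/259550512886748241
APPEND 17: p_14 = 17·9609131438587151495 + 1358902963607014299 = 164714137419588589714, q_14 = 17·259550512886748241 + 36705082391856788 = 4449063801466576885 → 164714137419588589714/4449063801466576885
APPEND 25: p_15 = 25·164714137419588589714 + 9609131438587151495 = 4127462566928301894345, q_15 = 25·4449063801466576885 + 259550512886748241 = 111486145549551170366 → 4127462566928301894345/111486145549551170366
APPEND 22: p_16 = 22·4127462566928301894345 + 164714137419588589714 = 90968890609842230265304, q_16 = 22·111486145549551170366 + 4449063801466576885 = 2457144265891592324937 → 90968890609842230265304/2457144265891592324937

37/1
1666/45
40021/1081
1082233/29232
832877513/22496704
40862985342/1103742713
62225945913531/1680773780642
872757732095285/23573901391499
3553256874294671/95976379346638
1358902963607014299/36705082391856788
9609131438587151495/259550512886748241
4127462566928301894345/111486145549551170366
90968890609842230265304/2457144265891592324937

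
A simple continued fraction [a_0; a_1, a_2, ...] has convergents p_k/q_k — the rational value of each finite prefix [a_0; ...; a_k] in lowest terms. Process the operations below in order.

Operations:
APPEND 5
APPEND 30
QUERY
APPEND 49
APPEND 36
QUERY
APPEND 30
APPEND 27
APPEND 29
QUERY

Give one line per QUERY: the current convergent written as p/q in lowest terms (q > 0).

151/30
266695/52986
6286205291/1248920578

APPEND 5: p_0 = 5·1 + 0 = 5, q_0 = 5·0 + 1 = 1 → 5/1
APPEND 30: p_1 = 30·5 + 1 = 151, q_1 = 30·1 + 0 = 30 → 151/30
APPEND 49: p_2 = 49·151 + 5 = 7404, q_2 = 49·30 + 1 = 1471 → 7404/1471
APPEND 36: p_3 = 36·7404 + 151 = 266695, q_3 = 36·1471 + 30 = 52986 → 266695/52986
APPEND 30: p_4 = 30·266695 + 7404 = 8008254, q_4 = 30·52986 + 1471 = 1591051 → 8008254/1591051
APPEND 27: p_5 = 27·8008254 + 266695 = 216489553, q_5 = 27·1591051 + 52986 = 43011363 → 216489553/43011363
APPEND 29: p_6 = 29·216489553 + 8008254 = 6286205291, q_6 = 29·43011363 + 1591051 = 1248920578 → 6286205291/1248920578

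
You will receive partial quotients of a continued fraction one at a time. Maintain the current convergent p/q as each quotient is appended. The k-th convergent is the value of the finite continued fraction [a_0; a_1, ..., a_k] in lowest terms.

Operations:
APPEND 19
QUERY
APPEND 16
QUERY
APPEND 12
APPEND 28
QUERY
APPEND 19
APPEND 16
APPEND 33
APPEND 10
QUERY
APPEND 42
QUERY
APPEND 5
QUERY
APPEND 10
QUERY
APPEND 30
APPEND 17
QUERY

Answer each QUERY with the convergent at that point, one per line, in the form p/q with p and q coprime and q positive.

19/1
305/16
103317/5420
10469518739/549229958
440763581857/23122415613
2214287428024/116161308023
22583637862097/1184735495843
11577881833807975/607374580612164

APPEND 19: p_0 = 19·1 + 0 = 19, q_0 = 19·0 + 1 = 1 → 19/1
APPEND 16: p_1 = 16·19 + 1 = 305, q_1 = 16·1 + 0 = 16 → 305/16
APPEND 12: p_2 = 12·305 + 19 = 3679, q_2 = 12·16 + 1 = 193 → 3679/193
APPEND 28: p_3 = 28·3679 + 305 = 103317, q_3 = 28·193 + 16 = 5420 → 103317/5420
APPEND 19: p_4 = 19·103317 + 3679 = 1966702, q_4 = 19·5420 + 193 = 103173 → 1966702/103173
APPEND 16: p_5 = 16·1966702 + 103317 = 31570549, q_5 = 16·103173 + 5420 = 1656188 → 31570549/1656188
APPEND 33: p_6 = 33·31570549 + 1966702 = 1043794819, q_6 = 33·1656188 + 103173 = 54757377 → 1043794819/54757377
APPEND 10: p_7 = 10·1043794819 + 31570549 = 10469518739, q_7 = 10·54757377 + 1656188 = 549229958 → 10469518739/549229958
APPEND 42: p_8 = 42·10469518739 + 1043794819 = 440763581857, q_8 = 42·549229958 + 54757377 = 23122415613 → 440763581857/23122415613
APPEND 5: p_9 = 5·440763581857 + 10469518739 = 2214287428024, q_9 = 5·23122415613 + 549229958 = 116161308023 → 2214287428024/116161308023
APPEND 10: p_10 = 10·2214287428024 + 440763581857 = 22583637862097, q_10 = 10·116161308023 + 23122415613 = 1184735495843 → 22583637862097/1184735495843
APPEND 30: p_11 = 30·22583637862097 + 2214287428024 = 679723423290934, q_11 = 30·1184735495843 + 116161308023 = 35658226183313 → 679723423290934/35658226183313
APPEND 17: p_12 = 17·679723423290934 + 22583637862097 = 11577881833807975, q_12 = 17·35658226183313 + 1184735495843 = 607374580612164 → 11577881833807975/607374580612164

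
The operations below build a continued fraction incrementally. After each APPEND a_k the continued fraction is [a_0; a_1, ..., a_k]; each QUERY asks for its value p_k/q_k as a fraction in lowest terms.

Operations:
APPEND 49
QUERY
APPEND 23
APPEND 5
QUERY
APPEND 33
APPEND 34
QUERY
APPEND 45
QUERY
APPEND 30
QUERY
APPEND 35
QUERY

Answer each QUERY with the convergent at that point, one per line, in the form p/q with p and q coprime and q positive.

APPEND 49: p_0 = 49·1 + 0 = 49, q_0 = 49·0 + 1 = 1 → 49/1
APPEND 23: p_1 = 23·49 + 1 = 1128, q_1 = 23·1 + 0 = 23 → 1128/23
APPEND 5: p_2 = 5·1128 + 49 = 5689, q_2 = 5·23 + 1 = 116 → 5689/116
APPEND 33: p_3 = 33·5689 + 1128 = 188865, q_3 = 33·116 + 23 = 3851 → 188865/3851
APPEND 34: p_4 = 34·188865 + 5689 = 6427099, q_4 = 34·3851 + 116 = 131050 → 6427099/131050
APPEND 45: p_5 = 45·6427099 + 188865 = 289408320, q_5 = 45·131050 + 3851 = 5901101 → 289408320/5901101
APPEND 30: p_6 = 30·289408320 + 6427099 = 8688676699, q_6 = 30·5901101 + 131050 = 177164080 → 8688676699/177164080
APPEND 35: p_7 = 35·8688676699 + 289408320 = 304393092785, q_7 = 35·177164080 + 5901101 = 6206643901 → 304393092785/6206643901

49/1
5689/116
6427099/131050
289408320/5901101
8688676699/177164080
304393092785/6206643901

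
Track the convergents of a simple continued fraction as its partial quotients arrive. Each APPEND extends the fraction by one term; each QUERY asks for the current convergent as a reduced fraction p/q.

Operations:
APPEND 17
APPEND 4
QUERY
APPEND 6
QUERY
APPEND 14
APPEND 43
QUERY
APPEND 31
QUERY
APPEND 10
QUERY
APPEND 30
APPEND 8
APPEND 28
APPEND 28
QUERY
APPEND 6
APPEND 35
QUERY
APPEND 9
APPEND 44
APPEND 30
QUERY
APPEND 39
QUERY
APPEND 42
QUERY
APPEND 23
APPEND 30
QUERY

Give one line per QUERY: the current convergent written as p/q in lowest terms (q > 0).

APPEND 17: p_0 = 17·1 + 0 = 17, q_0 = 17·0 + 1 = 1 → 17/1
APPEND 4: p_1 = 4·17 + 1 = 69, q_1 = 4·1 + 0 = 4 → 69/4
APPEND 6: p_2 = 6·69 + 17 = 431, q_2 = 6·4 + 1 = 25 → 431/25
APPEND 14: p_3 = 14·431 + 69 = 6103, q_3 = 14·25 + 4 = 354 → 6103/354
APPEND 43: p_4 = 43·6103 + 431 = 262860, q_4 = 43·354 + 25 = 15247 → 262860/15247
APPEND 31: p_5 = 31·262860 + 6103 = 8154763, q_5 = 31·15247 + 354 = 473011 → 8154763/473011
APPEND 10: p_6 = 10·8154763 + 262860 = 81810490, q_6 = 10·473011 + 15247 = 4745357 → 81810490/4745357
APPEND 30: p_7 = 30·81810490 + 8154763 = 2462469463, q_7 = 30·4745357 + 473011 = 142833721 → 2462469463/142833721
APPEND 8: p_8 = 8·2462469463 + 81810490 = 19781566194, q_8 = 8·142833721 + 4745357 = 1147415125 → 19781566194/1147415125
APPEND 28: p_9 = 28·19781566194 + 2462469463 = 556346322895, q_9 = 28·1147415125 + 142833721 = 32270457221 → 556346322895/32270457221
APPEND 28: p_10 = 28·556346322895 + 19781566194 = 15597478607254, q_10 = 28·32270457221 + 1147415125 = 904720217313 → 15597478607254/904720217313
APPEND 6: p_11 = 6·15597478607254 + 556346322895 = 94141217966419, q_11 = 6·904720217313 + 32270457221 = 5460591761099 → 94141217966419/5460591761099
APPEND 35: p_12 = 35·94141217966419 + 15597478607254 = 3310540107431919, q_12 = 35·5460591761099 + 904720217313 = 192025431855778 → 3310540107431919/192025431855778
APPEND 9: p_13 = 9·3310540107431919 + 94141217966419 = 29889002184853690, q_13 = 9·192025431855778 + 5460591761099 = 1733689478463101 → 29889002184853690/1733689478463101
APPEND 44: p_14 = 44·29889002184853690 + 3310540107431919 = 1318426636240994279, q_14 = 44·1733689478463101 + 192025431855778 = 76474362484232222 → 1318426636240994279/76474362484232222
APPEND 30: p_15 = 30·1318426636240994279 + 29889002184853690 = 39582688089414682060, q_15 = 30·76474362484232222 + 1733689478463101 = 2295964564005429761 → 39582688089414682060/2295964564005429761
APPEND 39: p_16 = 39·39582688089414682060 + 1318426636240994279 = 1545043262123413594619, q_16 = 39·2295964564005429761 + 76474362484232222 = 89619092358695992901 → 1545043262123413594619/89619092358695992901
APPEND 42: p_17 = 42·1545043262123413594619 + 39582688089414682060 = 64931399697272785656058, q_17 = 42·89619092358695992901 + 2295964564005429761 = 3766297843629237131603 → 64931399697272785656058/3766297843629237131603
APPEND 23: p_18 = 23·64931399697272785656058 + 1545043262123413594619 = 1494967236299397483683953, q_18 = 23·3766297843629237131603 + 89619092358695992901 = 86714469495831150019770 → 1494967236299397483683953/86714469495831150019770
APPEND 30: p_19 = 30·1494967236299397483683953 + 64931399697272785656058 = 44913948488679197296174648, q_19 = 30·86714469495831150019770 + 3766297843629237131603 = 2605200382718563737724703 → 44913948488679197296174648/2605200382718563737724703

69/4
431/25
262860/15247
8154763/473011
81810490/4745357
15597478607254/904720217313
3310540107431919/192025431855778
39582688089414682060/2295964564005429761
1545043262123413594619/89619092358695992901
64931399697272785656058/3766297843629237131603
44913948488679197296174648/2605200382718563737724703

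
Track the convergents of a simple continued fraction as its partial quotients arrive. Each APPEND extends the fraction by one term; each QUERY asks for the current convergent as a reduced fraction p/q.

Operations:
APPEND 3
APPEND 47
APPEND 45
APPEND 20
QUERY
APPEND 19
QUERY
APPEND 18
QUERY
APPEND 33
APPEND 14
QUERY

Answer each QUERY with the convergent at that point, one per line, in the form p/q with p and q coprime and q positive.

APPEND 3: p_0 = 3·1 + 0 = 3, q_0 = 3·0 + 1 = 1 → 3/1
APPEND 47: p_1 = 47·3 + 1 = 142, q_1 = 47·1 + 0 = 47 → 142/47
APPEND 45: p_2 = 45·142 + 3 = 6393, q_2 = 45·47 + 1 = 2116 → 6393/2116
APPEND 20: p_3 = 20·6393 + 142 = 128002, q_3 = 20·2116 + 47 = 42367 → 128002/42367
APPEND 19: p_4 = 19·128002 + 6393 = 2438431, q_4 = 19·42367 + 2116 = 807089 → 2438431/807089
APPEND 18: p_5 = 18·2438431 + 128002 = 44019760, q_5 = 18·807089 + 42367 = 14569969 → 44019760/14569969
APPEND 33: p_6 = 33·44019760 + 2438431 = 1455090511, q_6 = 33·14569969 + 807089 = 481616066 → 1455090511/481616066
APPEND 14: p_7 = 14·1455090511 + 44019760 = 20415286914, q_7 = 14·481616066 + 14569969 = 6757194893 → 20415286914/6757194893

128002/42367
2438431/807089
44019760/14569969
20415286914/6757194893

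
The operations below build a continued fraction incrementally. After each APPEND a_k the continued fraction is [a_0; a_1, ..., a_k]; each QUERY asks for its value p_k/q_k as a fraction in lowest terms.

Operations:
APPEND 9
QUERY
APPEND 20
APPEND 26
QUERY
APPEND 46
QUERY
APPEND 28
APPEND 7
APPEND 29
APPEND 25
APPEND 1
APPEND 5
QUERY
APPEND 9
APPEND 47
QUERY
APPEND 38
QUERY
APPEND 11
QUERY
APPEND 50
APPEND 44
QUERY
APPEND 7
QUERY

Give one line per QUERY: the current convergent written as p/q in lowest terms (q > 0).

9/1
4715/521
217071/23986
193567578957/21388909384
83598702316954/9237523546619
3178525265379103/351221982742527
35047376621487087/3872679333714416
77279131055569759019/8539220980746100804
542709464745328046586/59968532053891168955

APPEND 9: p_0 = 9·1 + 0 = 9, q_0 = 9·0 + 1 = 1 → 9/1
APPEND 20: p_1 = 20·9 + 1 = 181, q_1 = 20·1 + 0 = 20 → 181/20
APPEND 26: p_2 = 26·181 + 9 = 4715, q_2 = 26·20 + 1 = 521 → 4715/521
APPEND 46: p_3 = 46·4715 + 181 = 217071, q_3 = 46·521 + 20 = 23986 → 217071/23986
APPEND 28: p_4 = 28·217071 + 4715 = 6082703, q_4 = 28·23986 + 521 = 672129 → 6082703/672129
APPEND 7: p_5 = 7·6082703 + 217071 = 42795992, q_5 = 7·672129 + 23986 = 4728889 → 42795992/4728889
APPEND 29: p_6 = 29·42795992 + 6082703 = 1247166471, q_6 = 29·4728889 + 672129 = 137809910 → 1247166471/137809910
APPEND 25: p_7 = 25·1247166471 + 42795992 = 31221957767, q_7 = 25·137809910 + 4728889 = 3449976639 → 31221957767/3449976639
APPEND 1: p_8 = 1·31221957767 + 1247166471 = 32469124238, q_8 = 1·3449976639 + 137809910 = 3587786549 → 32469124238/3587786549
APPEND 5: p_9 = 5·32469124238 + 31221957767 = 193567578957, q_9 = 5·3587786549 + 3449976639 = 21388909384 → 193567578957/21388909384
APPEND 9: p_10 = 9·193567578957 + 32469124238 = 1774577334851, q_10 = 9·21388909384 + 3587786549 = 196087971005 → 1774577334851/196087971005
APPEND 47: p_11 = 47·1774577334851 + 193567578957 = 83598702316954, q_11 = 47·196087971005 + 21388909384 = 9237523546619 → 83598702316954/9237523546619
APPEND 38: p_12 = 38·83598702316954 + 1774577334851 = 3178525265379103, q_12 = 38·9237523546619 + 196087971005 = 351221982742527 → 3178525265379103/351221982742527
APPEND 11: p_13 = 11·3178525265379103 + 83598702316954 = 35047376621487087, q_13 = 11·351221982742527 + 9237523546619 = 3872679333714416 → 35047376621487087/3872679333714416
APPEND 50: p_14 = 50·35047376621487087 + 3178525265379103 = 1755547356339733453, q_14 = 50·3872679333714416 + 351221982742527 = 193985188668463327 → 1755547356339733453/193985188668463327
APPEND 44: p_15 = 44·1755547356339733453 + 35047376621487087 = 77279131055569759019, q_15 = 44·193985188668463327 + 3872679333714416 = 8539220980746100804 → 77279131055569759019/8539220980746100804
APPEND 7: p_16 = 7·77279131055569759019 + 1755547356339733453 = 542709464745328046586, q_16 = 7·8539220980746100804 + 193985188668463327 = 59968532053891168955 → 542709464745328046586/59968532053891168955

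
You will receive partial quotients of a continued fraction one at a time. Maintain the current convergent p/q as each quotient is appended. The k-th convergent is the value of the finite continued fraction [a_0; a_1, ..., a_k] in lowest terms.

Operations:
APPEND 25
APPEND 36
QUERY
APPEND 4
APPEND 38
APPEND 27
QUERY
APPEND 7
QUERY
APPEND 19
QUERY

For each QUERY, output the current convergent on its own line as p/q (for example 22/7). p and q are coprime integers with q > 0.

APPEND 25: p_0 = 25·1 + 0 = 25, q_0 = 25·0 + 1 = 1 → 25/1
APPEND 36: p_1 = 36·25 + 1 = 901, q_1 = 36·1 + 0 = 36 → 901/36
APPEND 4: p_2 = 4·901 + 25 = 3629, q_2 = 4·36 + 1 = 145 → 3629/145
APPEND 38: p_3 = 38·3629 + 901 = 138803, q_3 = 38·145 + 36 = 5546 → 138803/5546
APPEND 27: p_4 = 27·138803 + 3629 = 3751310, q_4 = 27·5546 + 145 = 149887 → 3751310/149887
APPEND 7: p_5 = 7·3751310 + 138803 = 26397973, q_5 = 7·149887 + 5546 = 1054755 → 26397973/1054755
APPEND 19: p_6 = 19·26397973 + 3751310 = 505312797, q_6 = 19·1054755 + 149887 = 20190232 → 505312797/20190232

901/36
3751310/149887
26397973/1054755
505312797/20190232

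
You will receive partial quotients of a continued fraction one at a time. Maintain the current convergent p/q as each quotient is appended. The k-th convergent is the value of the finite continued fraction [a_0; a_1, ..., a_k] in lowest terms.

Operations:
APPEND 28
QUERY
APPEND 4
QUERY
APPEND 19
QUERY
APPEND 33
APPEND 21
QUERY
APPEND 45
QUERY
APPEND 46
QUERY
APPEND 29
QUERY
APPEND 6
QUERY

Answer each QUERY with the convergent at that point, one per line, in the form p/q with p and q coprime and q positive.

APPEND 28: p_0 = 28·1 + 0 = 28, q_0 = 28·0 + 1 = 1 → 28/1
APPEND 4: p_1 = 4·28 + 1 = 113, q_1 = 4·1 + 0 = 4 → 113/4
APPEND 19: p_2 = 19·113 + 28 = 2175, q_2 = 19·4 + 1 = 77 → 2175/77
APPEND 33: p_3 = 33·2175 + 113 = 71888, q_3 = 33·77 + 4 = 2545 → 71888/2545
APPEND 21: p_4 = 21·71888 + 2175 = 1511823, q_4 = 21·2545 + 77 = 53522 → 1511823/53522
APPEND 45: p_5 = 45·1511823 + 71888 = 68103923, q_5 = 45·53522 + 2545 = 2411035 → 68103923/2411035
APPEND 46: p_6 = 46·68103923 + 1511823 = 3134292281, q_6 = 46·2411035 + 53522 = 110961132 → 3134292281/110961132
APPEND 29: p_7 = 29·3134292281 + 68103923 = 90962580072, q_7 = 29·110961132 + 2411035 = 3220283863 → 90962580072/3220283863
APPEND 6: p_8 = 6·90962580072 + 3134292281 = 548909772713, q_8 = 6·3220283863 + 110961132 = 19432664310 → 548909772713/19432664310

28/1
113/4
2175/77
1511823/53522
68103923/2411035
3134292281/110961132
90962580072/3220283863
548909772713/19432664310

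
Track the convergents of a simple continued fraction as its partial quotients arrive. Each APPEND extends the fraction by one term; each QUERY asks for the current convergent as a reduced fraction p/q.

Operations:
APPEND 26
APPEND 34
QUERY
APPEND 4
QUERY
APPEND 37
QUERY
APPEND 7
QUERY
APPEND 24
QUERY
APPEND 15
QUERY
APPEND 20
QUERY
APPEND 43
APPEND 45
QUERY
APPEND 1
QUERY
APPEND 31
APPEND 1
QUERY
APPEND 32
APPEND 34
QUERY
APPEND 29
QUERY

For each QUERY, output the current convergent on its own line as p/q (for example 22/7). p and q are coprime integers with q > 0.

APPEND 26: p_0 = 26·1 + 0 = 26, q_0 = 26·0 + 1 = 1 → 26/1
APPEND 34: p_1 = 34·26 + 1 = 885, q_1 = 34·1 + 0 = 34 → 885/34
APPEND 4: p_2 = 4·885 + 26 = 3566, q_2 = 4·34 + 1 = 137 → 3566/137
APPEND 37: p_3 = 37·3566 + 885 = 132827, q_3 = 37·137 + 34 = 5103 → 132827/5103
APPEND 7: p_4 = 7·132827 + 3566 = 933355, q_4 = 7·5103 + 137 = 35858 → 933355/35858
APPEND 24: p_5 = 24·933355 + 132827 = 22533347, q_5 = 24·35858 + 5103 = 865695 → 22533347/865695
APPEND 15: p_6 = 15·22533347 + 933355 = 338933560, q_6 = 15·865695 + 35858 = 13021283 → 338933560/13021283
APPEND 20: p_7 = 20·338933560 + 22533347 = 6801204547, q_7 = 20·13021283 + 865695 = 261291355 → 6801204547/261291355
APPEND 43: p_8 = 43·6801204547 + 338933560 = 292790729081, q_8 = 43·261291355 + 13021283 = 11248549548 → 292790729081/11248549548
APPEND 45: p_9 = 45·292790729081 + 6801204547 = 13182384013192, q_9 = 45·11248549548 + 261291355 = 506446021015 → 13182384013192/506446021015
APPEND 1: p_10 = 1·13182384013192 + 292790729081 = 13475174742273, q_10 = 1·506446021015 + 11248549548 = 517694570563 → 13475174742273/517694570563
APPEND 31: p_11 = 31·13475174742273 + 13182384013192 = 430912801023655, q_11 = 31·517694570563 + 506446021015 = 16554977708468 → 430912801023655/16554977708468
APPEND 1: p_12 = 1·430912801023655 + 13475174742273 = 444387975765928, q_12 = 1·16554977708468 + 517694570563 = 17072672279031 → 444387975765928/17072672279031
APPEND 32: p_13 = 32·444387975765928 + 430912801023655 = 14651328025533351, q_13 = 32·17072672279031 + 16554977708468 = 562880490637460 → 14651328025533351/562880490637460
APPEND 34: p_14 = 34·14651328025533351 + 444387975765928 = 498589540843899862, q_14 = 34·562880490637460 + 17072672279031 = 19155009353952671 → 498589540843899862/19155009353952671
APPEND 29: p_15 = 29·498589540843899862 + 14651328025533351 = 14473748012498629349, q_15 = 29·19155009353952671 + 562880490637460 = 556058151755264919 → 14473748012498629349/556058151755264919

885/34
3566/137
132827/5103
933355/35858
22533347/865695
338933560/13021283
6801204547/261291355
13182384013192/506446021015
13475174742273/517694570563
444387975765928/17072672279031
498589540843899862/19155009353952671
14473748012498629349/556058151755264919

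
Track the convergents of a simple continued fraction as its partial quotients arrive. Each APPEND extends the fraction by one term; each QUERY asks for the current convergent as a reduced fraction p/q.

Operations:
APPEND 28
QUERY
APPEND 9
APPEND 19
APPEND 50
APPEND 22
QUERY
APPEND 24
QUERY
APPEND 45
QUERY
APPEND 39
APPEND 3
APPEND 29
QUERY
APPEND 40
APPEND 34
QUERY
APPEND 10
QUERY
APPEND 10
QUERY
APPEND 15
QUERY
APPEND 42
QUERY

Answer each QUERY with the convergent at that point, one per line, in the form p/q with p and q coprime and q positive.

28/1
5328901/189570
128135627/4558289
5771432116/205312575
19986202488652/710987951507
27224389642538718/968478780997405
273044025938329829/9713251568593047
2757664649025837008/98100994466927875
41638013761325884949/1481228168572511172
1751554242624713004866/62309684074512397099

APPEND 28: p_0 = 28·1 + 0 = 28, q_0 = 28·0 + 1 = 1 → 28/1
APPEND 9: p_1 = 9·28 + 1 = 253, q_1 = 9·1 + 0 = 9 → 253/9
APPEND 19: p_2 = 19·253 + 28 = 4835, q_2 = 19·9 + 1 = 172 → 4835/172
APPEND 50: p_3 = 50·4835 + 253 = 242003, q_3 = 50·172 + 9 = 8609 → 242003/8609
APPEND 22: p_4 = 22·242003 + 4835 = 5328901, q_4 = 22·8609 + 172 = 189570 → 5328901/189570
APPEND 24: p_5 = 24·5328901 + 242003 = 128135627, q_5 = 24·189570 + 8609 = 4558289 → 128135627/4558289
APPEND 45: p_6 = 45·128135627 + 5328901 = 5771432116, q_6 = 45·4558289 + 189570 = 205312575 → 5771432116/205312575
APPEND 39: p_7 = 39·5771432116 + 128135627 = 225213988151, q_7 = 39·205312575 + 4558289 = 8011748714 → 225213988151/8011748714
APPEND 3: p_8 = 3·225213988151 + 5771432116 = 681413396569, q_8 = 3·8011748714 + 205312575 = 24240558717 → 681413396569/24240558717
APPEND 29: p_9 = 29·681413396569 + 225213988151 = 19986202488652, q_9 = 29·24240558717 + 8011748714 = 710987951507 → 19986202488652/710987951507
APPEND 40: p_10 = 40·19986202488652 + 681413396569 = 800129512942649, q_10 = 40·710987951507 + 24240558717 = 28463758618997 → 800129512942649/28463758618997
APPEND 34: p_11 = 34·800129512942649 + 19986202488652 = 27224389642538718, q_11 = 34·28463758618997 + 710987951507 = 968478780997405 → 27224389642538718/968478780997405
APPEND 10: p_12 = 10·27224389642538718 + 800129512942649 = 273044025938329829, q_12 = 10·968478780997405 + 28463758618997 = 9713251568593047 → 273044025938329829/9713251568593047
APPEND 10: p_13 = 10·273044025938329829 + 27224389642538718 = 2757664649025837008, q_13 = 10·9713251568593047 + 968478780997405 = 98100994466927875 → 2757664649025837008/98100994466927875
APPEND 15: p_14 = 15·2757664649025837008 + 273044025938329829 = 41638013761325884949, q_14 = 15·98100994466927875 + 9713251568593047 = 1481228168572511172 → 41638013761325884949/1481228168572511172
APPEND 42: p_15 = 42·41638013761325884949 + 2757664649025837008 = 1751554242624713004866, q_15 = 42·1481228168572511172 + 98100994466927875 = 62309684074512397099 → 1751554242624713004866/62309684074512397099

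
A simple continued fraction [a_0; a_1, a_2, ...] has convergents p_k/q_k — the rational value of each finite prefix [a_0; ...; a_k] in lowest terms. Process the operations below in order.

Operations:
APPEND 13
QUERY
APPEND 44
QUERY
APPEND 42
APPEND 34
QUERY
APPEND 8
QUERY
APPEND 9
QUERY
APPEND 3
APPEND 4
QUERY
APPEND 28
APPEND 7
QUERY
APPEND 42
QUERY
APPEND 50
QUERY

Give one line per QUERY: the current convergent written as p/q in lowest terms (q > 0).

13/1
573/44
819259/62910
6578151/505129
60022618/4609071
806606638/61938439
160208029721/12302198877
6751508880151/518440961468
337735652037271/25934350272277

APPEND 13: p_0 = 13·1 + 0 = 13, q_0 = 13·0 + 1 = 1 → 13/1
APPEND 44: p_1 = 44·13 + 1 = 573, q_1 = 44·1 + 0 = 44 → 573/44
APPEND 42: p_2 = 42·573 + 13 = 24079, q_2 = 42·44 + 1 = 1849 → 24079/1849
APPEND 34: p_3 = 34·24079 + 573 = 819259, q_3 = 34·1849 + 44 = 62910 → 819259/62910
APPEND 8: p_4 = 8·819259 + 24079 = 6578151, q_4 = 8·62910 + 1849 = 505129 → 6578151/505129
APPEND 9: p_5 = 9·6578151 + 819259 = 60022618, q_5 = 9·505129 + 62910 = 4609071 → 60022618/4609071
APPEND 3: p_6 = 3·60022618 + 6578151 = 186646005, q_6 = 3·4609071 + 505129 = 14332342 → 186646005/14332342
APPEND 4: p_7 = 4·186646005 + 60022618 = 806606638, q_7 = 4·14332342 + 4609071 = 61938439 → 806606638/61938439
APPEND 28: p_8 = 28·806606638 + 186646005 = 22771631869, q_8 = 28·61938439 + 14332342 = 1748608634 → 22771631869/1748608634
APPEND 7: p_9 = 7·22771631869 + 806606638 = 160208029721, q_9 = 7·1748608634 + 61938439 = 12302198877 → 160208029721/12302198877
APPEND 42: p_10 = 42·160208029721 + 22771631869 = 6751508880151, q_10 = 42·12302198877 + 1748608634 = 518440961468 → 6751508880151/518440961468
APPEND 50: p_11 = 50·6751508880151 + 160208029721 = 337735652037271, q_11 = 50·518440961468 + 12302198877 = 25934350272277 → 337735652037271/25934350272277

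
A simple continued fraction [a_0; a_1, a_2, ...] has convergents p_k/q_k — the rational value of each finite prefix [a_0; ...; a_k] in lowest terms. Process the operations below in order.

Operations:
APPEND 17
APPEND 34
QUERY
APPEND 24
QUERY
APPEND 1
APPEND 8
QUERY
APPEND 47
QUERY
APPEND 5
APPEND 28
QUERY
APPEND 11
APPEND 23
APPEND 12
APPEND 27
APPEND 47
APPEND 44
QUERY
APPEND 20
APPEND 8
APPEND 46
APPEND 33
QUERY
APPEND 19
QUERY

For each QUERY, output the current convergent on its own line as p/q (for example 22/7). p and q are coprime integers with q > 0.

579/34
13913/817
129849/7625
6117395/359226
866188467/50864366
149067484152153837/8753548865496904
36595440988973241741403/2148959464724132532181
696421603458186598589359/40895307058624308512660

APPEND 17: p_0 = 17·1 + 0 = 17, q_0 = 17·0 + 1 = 1 → 17/1
APPEND 34: p_1 = 34·17 + 1 = 579, q_1 = 34·1 + 0 = 34 → 579/34
APPEND 24: p_2 = 24·579 + 17 = 13913, q_2 = 24·34 + 1 = 817 → 13913/817
APPEND 1: p_3 = 1·13913 + 579 = 14492, q_3 = 1·817 + 34 = 851 → 14492/851
APPEND 8: p_4 = 8·14492 + 13913 = 129849, q_4 = 8·851 + 817 = 7625 → 129849/7625
APPEND 47: p_5 = 47·129849 + 14492 = 6117395, q_5 = 47·7625 + 851 = 359226 → 6117395/359226
APPEND 5: p_6 = 5·6117395 + 129849 = 30716824, q_6 = 5·359226 + 7625 = 1803755 → 30716824/1803755
APPEND 28: p_7 = 28·30716824 + 6117395 = 866188467, q_7 = 28·1803755 + 359226 = 50864366 → 866188467/50864366
APPEND 11: p_8 = 11·866188467 + 30716824 = 9558789961, q_8 = 11·50864366 + 1803755 = 561311781 → 9558789961/561311781
APPEND 23: p_9 = 23·9558789961 + 866188467 = 220718357570, q_9 = 23·561311781 + 50864366 = 12961035329 → 220718357570/12961035329
APPEND 12: p_10 = 12·220718357570 + 9558789961 = 2658179080801, q_10 = 12·12961035329 + 561311781 = 156093735729 → 2658179080801/156093735729
APPEND 27: p_11 = 27·2658179080801 + 220718357570 = 71991553539197, q_11 = 27·156093735729 + 12961035329 = 4227491900012 → 71991553539197/4227491900012
APPEND 47: p_12 = 47·71991553539197 + 2658179080801 = 3386261195423060, q_12 = 47·4227491900012 + 156093735729 = 198848213036293 → 3386261195423060/198848213036293
APPEND 44: p_13 = 44·3386261195423060 + 71991553539197 = 149067484152153837, q_13 = 44·198848213036293 + 4227491900012 = 8753548865496904 → 149067484152153837/8753548865496904
APPEND 20: p_14 = 20·149067484152153837 + 3386261195423060 = 2984735944238499800, q_14 = 20·8753548865496904 + 198848213036293 = 175269825522974373 → 2984735944238499800/175269825522974373
APPEND 8: p_15 = 8·2984735944238499800 + 149067484152153837 = 24026955038060152237, q_15 = 8·175269825522974373 + 8753548865496904 = 1410912153049291888 → 24026955038060152237/1410912153049291888
APPEND 46: p_16 = 46·24026955038060152237 + 2984735944238499800 = 1108224667695005502702, q_16 = 46·1410912153049291888 + 175269825522974373 = 65077228865790401221 → 1108224667695005502702/65077228865790401221
APPEND 33: p_17 = 33·1108224667695005502702 + 24026955038060152237 = 36595440988973241741403, q_17 = 33·65077228865790401221 + 1410912153049291888 = 2148959464724132532181 → 36595440988973241741403/2148959464724132532181
APPEND 19: p_18 = 19·36595440988973241741403 + 1108224667695005502702 = 696421603458186598589359, q_18 = 19·2148959464724132532181 + 65077228865790401221 = 40895307058624308512660 → 696421603458186598589359/40895307058624308512660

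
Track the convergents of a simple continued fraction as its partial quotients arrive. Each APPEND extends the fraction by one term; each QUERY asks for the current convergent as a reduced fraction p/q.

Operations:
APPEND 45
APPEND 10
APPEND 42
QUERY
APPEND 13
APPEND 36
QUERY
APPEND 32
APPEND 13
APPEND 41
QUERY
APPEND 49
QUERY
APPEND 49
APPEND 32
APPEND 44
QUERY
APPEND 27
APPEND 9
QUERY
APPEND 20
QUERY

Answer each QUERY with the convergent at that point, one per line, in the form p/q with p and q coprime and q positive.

18987/421
8921139/197809
152942238519/3391198283
7497893017060/166251273499
518207434697663371/11490247428059162
126548535860888460256/2805968983344620411
2544974087042901515885/56429877304216470581

APPEND 45: p_0 = 45·1 + 0 = 45, q_0 = 45·0 + 1 = 1 → 45/1
APPEND 10: p_1 = 10·45 + 1 = 451, q_1 = 10·1 + 0 = 10 → 451/10
APPEND 42: p_2 = 42·451 + 45 = 18987, q_2 = 42·10 + 1 = 421 → 18987/421
APPEND 13: p_3 = 13·18987 + 451 = 247282, q_3 = 13·421 + 10 = 5483 → 247282/5483
APPEND 36: p_4 = 36·247282 + 18987 = 8921139, q_4 = 36·5483 + 421 = 197809 → 8921139/197809
APPEND 32: p_5 = 32·8921139 + 247282 = 285723730, q_5 = 32·197809 + 5483 = 6335371 → 285723730/6335371
APPEND 13: p_6 = 13·285723730 + 8921139 = 3723329629, q_6 = 13·6335371 + 197809 = 82557632 → 3723329629/82557632
APPEND 41: p_7 = 41·3723329629 + 285723730 = 152942238519, q_7 = 41·82557632 + 6335371 = 3391198283 → 152942238519/3391198283
APPEND 49: p_8 = 49·152942238519 + 3723329629 = 7497893017060, q_8 = 49·3391198283 + 82557632 = 166251273499 → 7497893017060/166251273499
APPEND 49: p_9 = 49·7497893017060 + 152942238519 = 367549700074459, q_9 = 49·166251273499 + 3391198283 = 8149703599734 → 367549700074459/8149703599734
APPEND 32: p_10 = 32·367549700074459 + 7497893017060 = 11769088295399748, q_10 = 32·8149703599734 + 166251273499 = 260956766464987 → 11769088295399748/260956766464987
APPEND 44: p_11 = 44·11769088295399748 + 367549700074459 = 518207434697663371, q_11 = 44·260956766464987 + 8149703599734 = 11490247428059162 → 518207434697663371/11490247428059162
APPEND 27: p_12 = 27·518207434697663371 + 11769088295399748 = 14003369825132310765, q_12 = 27·11490247428059162 + 260956766464987 = 310497637324062361 → 14003369825132310765/310497637324062361
APPEND 9: p_13 = 9·14003369825132310765 + 518207434697663371 = 126548535860888460256, q_13 = 9·310497637324062361 + 11490247428059162 = 2805968983344620411 → 126548535860888460256/2805968983344620411
APPEND 20: p_14 = 20·126548535860888460256 + 14003369825132310765 = 2544974087042901515885, q_14 = 20·2805968983344620411 + 310497637324062361 = 56429877304216470581 → 2544974087042901515885/56429877304216470581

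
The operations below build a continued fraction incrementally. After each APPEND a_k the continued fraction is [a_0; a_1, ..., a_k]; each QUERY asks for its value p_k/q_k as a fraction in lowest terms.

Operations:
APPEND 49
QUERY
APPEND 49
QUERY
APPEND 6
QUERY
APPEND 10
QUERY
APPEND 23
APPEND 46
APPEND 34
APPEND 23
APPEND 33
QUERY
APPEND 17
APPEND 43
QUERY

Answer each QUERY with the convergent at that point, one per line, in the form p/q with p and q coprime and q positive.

49/1
2402/49
14461/295
147012/2999
4047847958042/82574864823
2968292242594103/60552257206303

APPEND 49: p_0 = 49·1 + 0 = 49, q_0 = 49·0 + 1 = 1 → 49/1
APPEND 49: p_1 = 49·49 + 1 = 2402, q_1 = 49·1 + 0 = 49 → 2402/49
APPEND 6: p_2 = 6·2402 + 49 = 14461, q_2 = 6·49 + 1 = 295 → 14461/295
APPEND 10: p_3 = 10·14461 + 2402 = 147012, q_3 = 10·295 + 49 = 2999 → 147012/2999
APPEND 23: p_4 = 23·147012 + 14461 = 3395737, q_4 = 23·2999 + 295 = 69272 → 3395737/69272
APPEND 46: p_5 = 46·3395737 + 147012 = 156350914, q_5 = 46·69272 + 2999 = 3189511 → 156350914/3189511
APPEND 34: p_6 = 34·156350914 + 3395737 = 5319326813, q_6 = 34·3189511 + 69272 = 108512646 → 5319326813/108512646
APPEND 23: p_7 = 23·5319326813 + 156350914 = 122500867613, q_7 = 23·108512646 + 3189511 = 2498980369 → 122500867613/2498980369
APPEND 33: p_8 = 33·122500867613 + 5319326813 = 4047847958042, q_8 = 33·2498980369 + 108512646 = 82574864823 → 4047847958042/82574864823
APPEND 17: p_9 = 17·4047847958042 + 122500867613 = 68935916154327, q_9 = 17·82574864823 + 2498980369 = 1406271682360 → 68935916154327/1406271682360
APPEND 43: p_10 = 43·68935916154327 + 4047847958042 = 2968292242594103, q_10 = 43·1406271682360 + 82574864823 = 60552257206303 → 2968292242594103/60552257206303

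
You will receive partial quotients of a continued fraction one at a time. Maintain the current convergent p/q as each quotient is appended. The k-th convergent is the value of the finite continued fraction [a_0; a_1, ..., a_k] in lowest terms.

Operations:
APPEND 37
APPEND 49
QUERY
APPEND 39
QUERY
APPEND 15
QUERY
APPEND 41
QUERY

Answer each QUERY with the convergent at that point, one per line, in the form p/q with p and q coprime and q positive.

APPEND 37: p_0 = 37·1 + 0 = 37, q_0 = 37·0 + 1 = 1 → 37/1
APPEND 49: p_1 = 49·37 + 1 = 1814, q_1 = 49·1 + 0 = 49 → 1814/49
APPEND 39: p_2 = 39·1814 + 37 = 70783, q_2 = 39·49 + 1 = 1912 → 70783/1912
APPEND 15: p_3 = 15·70783 + 1814 = 1063559, q_3 = 15·1912 + 49 = 28729 → 1063559/28729
APPEND 41: p_4 = 41·1063559 + 70783 = 43676702, q_4 = 41·28729 + 1912 = 1179801 → 43676702/1179801

1814/49
70783/1912
1063559/28729
43676702/1179801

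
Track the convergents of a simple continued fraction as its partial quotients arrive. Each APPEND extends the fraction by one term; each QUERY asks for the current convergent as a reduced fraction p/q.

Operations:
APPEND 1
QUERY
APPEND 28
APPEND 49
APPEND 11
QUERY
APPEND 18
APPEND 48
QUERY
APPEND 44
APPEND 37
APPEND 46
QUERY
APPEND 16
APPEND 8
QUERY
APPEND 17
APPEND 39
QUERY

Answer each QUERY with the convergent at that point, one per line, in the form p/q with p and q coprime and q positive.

1/1
15671/15131
13623671/13154219
1021958404738/986743196075
132010261807674/127461379100059
88293381819384849/85250919572471098

APPEND 1: p_0 = 1·1 + 0 = 1, q_0 = 1·0 + 1 = 1 → 1/1
APPEND 28: p_1 = 28·1 + 1 = 29, q_1 = 28·1 + 0 = 28 → 29/28
APPEND 49: p_2 = 49·29 + 1 = 1422, q_2 = 49·28 + 1 = 1373 → 1422/1373
APPEND 11: p_3 = 11·1422 + 29 = 15671, q_3 = 11·1373 + 28 = 15131 → 15671/15131
APPEND 18: p_4 = 18·15671 + 1422 = 283500, q_4 = 18·15131 + 1373 = 273731 → 283500/273731
APPEND 48: p_5 = 48·283500 + 15671 = 13623671, q_5 = 48·273731 + 15131 = 13154219 → 13623671/13154219
APPEND 44: p_6 = 44·13623671 + 283500 = 599725024, q_6 = 44·13154219 + 273731 = 579059367 → 599725024/579059367
APPEND 37: p_7 = 37·599725024 + 13623671 = 22203449559, q_7 = 37·579059367 + 13154219 = 21438350798 → 22203449559/21438350798
APPEND 46: p_8 = 46·22203449559 + 599725024 = 1021958404738, q_8 = 46·21438350798 + 579059367 = 986743196075 → 1021958404738/986743196075
APPEND 16: p_9 = 16·1021958404738 + 22203449559 = 16373537925367, q_9 = 16·986743196075 + 21438350798 = 15809329487998 → 16373537925367/15809329487998
APPEND 8: p_10 = 8·16373537925367 + 1021958404738 = 132010261807674, q_10 = 8·15809329487998 + 986743196075 = 127461379100059 → 132010261807674/127461379100059
APPEND 17: p_11 = 17·132010261807674 + 16373537925367 = 2260547988655825, q_11 = 17·127461379100059 + 15809329487998 = 2182652774189001 → 2260547988655825/2182652774189001
APPEND 39: p_12 = 39·2260547988655825 + 132010261807674 = 88293381819384849, q_12 = 39·2182652774189001 + 127461379100059 = 85250919572471098 → 88293381819384849/85250919572471098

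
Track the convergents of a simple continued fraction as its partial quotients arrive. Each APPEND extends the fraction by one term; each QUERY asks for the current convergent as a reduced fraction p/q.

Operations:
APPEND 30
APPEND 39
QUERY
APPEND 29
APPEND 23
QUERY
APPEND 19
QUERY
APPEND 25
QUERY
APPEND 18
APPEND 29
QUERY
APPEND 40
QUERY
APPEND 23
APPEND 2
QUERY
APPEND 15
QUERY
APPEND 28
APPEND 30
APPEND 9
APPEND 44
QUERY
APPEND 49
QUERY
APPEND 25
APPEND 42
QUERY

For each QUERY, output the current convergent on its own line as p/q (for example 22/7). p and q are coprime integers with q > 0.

APPEND 30: p_0 = 30·1 + 0 = 30, q_0 = 30·0 + 1 = 1 → 30/1
APPEND 39: p_1 = 39·30 + 1 = 1171, q_1 = 39·1 + 0 = 39 → 1171/39
APPEND 29: p_2 = 29·1171 + 30 = 33989, q_2 = 29·39 + 1 = 1132 → 33989/1132
APPEND 23: p_3 = 23·33989 + 1171 = 782918, q_3 = 23·1132 + 39 = 26075 → 782918/26075
APPEND 19: p_4 = 19·782918 + 33989 = 14909431, q_4 = 19·26075 + 1132 = 496557 → 14909431/496557
APPEND 25: p_5 = 25·14909431 + 782918 = 373518693, q_5 = 25·496557 + 26075 = 12440000 → 373518693/12440000
APPEND 18: p_6 = 18·373518693 + 14909431 = 6738245905, q_6 = 18·12440000 + 496557 = 224416557 → 6738245905/224416557
APPEND 29: p_7 = 29·6738245905 + 373518693 = 195782649938, q_7 = 29·224416557 + 12440000 = 6520520153 → 195782649938/6520520153
APPEND 40: p_8 = 40·195782649938 + 6738245905 = 7838044243425, q_8 = 40·6520520153 + 224416557 = 261045222677 → 7838044243425/261045222677
APPEND 23: p_9 = 23·7838044243425 + 195782649938 = 180470800248713, q_9 = 23·261045222677 + 6520520153 = 6010560641724 → 180470800248713/6010560641724
APPEND 2: p_10 = 2·180470800248713 + 7838044243425 = 368779644740851, q_10 = 2·6010560641724 + 261045222677 = 12282166506125 → 368779644740851/12282166506125
APPEND 15: p_11 = 15·368779644740851 + 180470800248713 = 5712165471361478, q_11 = 15·12282166506125 + 6010560641724 = 190243058233599 → 5712165471361478/190243058233599
APPEND 28: p_12 = 28·5712165471361478 + 368779644740851 = 160309412842862235, q_12 = 28·190243058233599 + 12282166506125 = 5339087797046897 → 160309412842862235/5339087797046897
APPEND 30: p_13 = 30·160309412842862235 + 5712165471361478 = 4814994550757228528, q_13 = 30·5339087797046897 + 190243058233599 = 160362876969640509 → 4814994550757228528/160362876969640509
APPEND 9: p_14 = 9·4814994550757228528 + 160309412842862235 = 43495260369657918987, q_14 = 9·160362876969640509 + 5339087797046897 = 1448604980523811478 → 43495260369657918987/1448604980523811478
APPEND 44: p_15 = 44·43495260369657918987 + 4814994550757228528 = 1918606450815705663956, q_15 = 44·1448604980523811478 + 160362876969640509 = 63898982020017345541 → 1918606450815705663956/63898982020017345541
APPEND 49: p_16 = 49·1918606450815705663956 + 43495260369657918987 = 94055211350339235452831, q_16 = 49·63898982020017345541 + 1448604980523811478 = 3132498723961373742987 → 94055211350339235452831/3132498723961373742987
APPEND 25: p_17 = 25·94055211350339235452831 + 1918606450815705663956 = 2353298890209296591984731, q_17 = 25·3132498723961373742987 + 63898982020017345541 = 78376367081054360920216 → 2353298890209296591984731/78376367081054360920216
APPEND 42: p_18 = 42·2353298890209296591984731 + 94055211350339235452831 = 98932608600140796098811533, q_18 = 42·78376367081054360920216 + 3132498723961373742987 = 3294939916128244532392059 → 98932608600140796098811533/3294939916128244532392059

1171/39
782918/26075
14909431/496557
373518693/12440000
195782649938/6520520153
7838044243425/261045222677
368779644740851/12282166506125
5712165471361478/190243058233599
1918606450815705663956/63898982020017345541
94055211350339235452831/3132498723961373742987
98932608600140796098811533/3294939916128244532392059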